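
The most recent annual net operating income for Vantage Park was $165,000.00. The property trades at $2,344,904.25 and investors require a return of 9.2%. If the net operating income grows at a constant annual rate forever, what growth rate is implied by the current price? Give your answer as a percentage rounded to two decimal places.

P = D₀(1+g)/(r−g) ⇒ P(r−g) = D₀(1+g) ⇒ g(P+D₀) = P·r − D₀
g = (P·r − D₀)/(P + D₀) = ($2,344,904.25×0.092 − $165,000.00) / ($2,344,904.25 + $165,000.00) = 0.020212

2.02%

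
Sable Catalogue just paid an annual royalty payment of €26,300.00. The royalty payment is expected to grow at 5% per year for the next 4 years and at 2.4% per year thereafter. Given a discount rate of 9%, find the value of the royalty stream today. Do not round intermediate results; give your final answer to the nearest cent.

€447264.97

D_1 = 27615.00000
D_2 = 28995.75000
D_3 = 30445.53750
D_4 = 31967.81438
Terminal value at year 4: TV = D_4×(1+g_2)/(r−g_2) = 32735.04192/0.066 = 495985.48364
P_0 = D_1/(1+r)^1 + D_2/(1+r)^2 + D_3/(1+r)^3 + D_4/(1+r)^4 + TV/(1+r)^4
    = 25334.86239 + 24405.14266 + 23509.54110 + 22646.80565 + 351368.62093 = 447264.97273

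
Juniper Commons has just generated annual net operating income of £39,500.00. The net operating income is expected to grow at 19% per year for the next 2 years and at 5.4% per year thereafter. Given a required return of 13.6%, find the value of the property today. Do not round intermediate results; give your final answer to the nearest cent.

D_1 = 47005.00000
D_2 = 55935.95000
Terminal value at year 2: TV = D_2×(1+g_2)/(r−g_2) = 58956.49130/0.082 = 718981.60122
P_0 = D_1/(1+r)^1 + D_2/(1+r)^2 + TV/(1+r)^2
    = 41377.64085 + 43344.53574 + 557135.86189 = 641858.03847

£641858.04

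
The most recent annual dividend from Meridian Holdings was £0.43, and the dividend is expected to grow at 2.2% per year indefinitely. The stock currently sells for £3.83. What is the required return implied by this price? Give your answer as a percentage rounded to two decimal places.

D₁ = £0.43 × 1.022 = £0.4395
P = D₁/(r − g) ⇒ r = D₁/P + g = £0.4395/£3.83 + 0.022 = 0.114742 + 0.022 = 0.136742

13.67%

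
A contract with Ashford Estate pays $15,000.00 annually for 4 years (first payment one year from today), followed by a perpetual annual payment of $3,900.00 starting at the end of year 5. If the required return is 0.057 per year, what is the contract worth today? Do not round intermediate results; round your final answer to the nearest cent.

$107149.43

PV of 4-year annuity: $15,000.00 × [1 − (1+0.057)^−4] / 0.057 = 52335.63982
Perpetuity value at year 4: $3,900.00 / 0.057 = 68421.05263
PV of perpetuity: 68421.05263 / (1+0.057)^4 = 54813.78628
Total PV = 52335.63982 + 54813.78628 = 107149.42610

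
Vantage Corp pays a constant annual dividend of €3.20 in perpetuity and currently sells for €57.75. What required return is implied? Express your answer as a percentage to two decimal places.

5.54%

P = C/r ⇒ r = C/P = €3.20/€57.75 = 0.055411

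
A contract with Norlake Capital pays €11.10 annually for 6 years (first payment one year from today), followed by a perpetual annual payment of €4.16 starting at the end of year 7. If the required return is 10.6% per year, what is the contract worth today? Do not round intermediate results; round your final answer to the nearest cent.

PV of 6-year annuity: €11.10 × [1 − (1+0.106)^−6] / 0.106 = 47.50508
Perpetuity value at year 6: €4.16 / 0.106 = 39.24528
PV of perpetuity: 39.24528 / (1+0.106)^6 = 21.44158
Total PV = 47.50508 + 21.44158 = 68.94666

€68.95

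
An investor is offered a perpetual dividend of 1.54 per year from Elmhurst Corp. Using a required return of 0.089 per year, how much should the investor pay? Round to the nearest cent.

17.30

Level perpetuity: PV = C / r = 1.54 / 0.089 = 17.30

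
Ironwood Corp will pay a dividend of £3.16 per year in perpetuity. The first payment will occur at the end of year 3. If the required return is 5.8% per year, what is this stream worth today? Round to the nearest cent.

Value at end of year 2: C / r = £3.16 / 0.058 = £54.4828
Discount to today: PV = £54.4828 / (1 + 0.058)^2 = £54.4828 / 1.119364 = £48.67

£48.67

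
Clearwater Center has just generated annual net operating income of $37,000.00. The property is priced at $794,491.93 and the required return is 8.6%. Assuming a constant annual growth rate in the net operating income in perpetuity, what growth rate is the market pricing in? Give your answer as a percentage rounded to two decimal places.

3.77%

P = D₀(1+g)/(r−g) ⇒ P(r−g) = D₀(1+g) ⇒ g(P+D₀) = P·r − D₀
g = (P·r − D₀)/(P + D₀) = ($794,491.93×0.086 − $37,000.00) / ($794,491.93 + $37,000.00) = 0.037675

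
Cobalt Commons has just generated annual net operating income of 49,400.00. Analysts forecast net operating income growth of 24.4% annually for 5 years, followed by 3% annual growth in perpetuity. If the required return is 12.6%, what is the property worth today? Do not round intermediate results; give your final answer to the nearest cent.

D_1 = 61453.60000
D_2 = 76448.27840
D_3 = 95101.65833
D_4 = 118306.46296
D_5 = 147173.23992
Terminal value at year 5: TV = D_5×(1+g_2)/(r−g_2) = 151588.43712/0.096 = 1579046.22003
P_0 = D_1/(1+r)^1 + D_2/(1+r)^2 + D_3/(1+r)^3 + D_4/(1+r)^4 + D_5/(1+r)^5 + TV/(1+r)^5
    = 54576.90941 + 60296.33687 + 66615.13593 + 73596.11821 + 81308.67766 + 872374.35410 = 1208767.53219

1208767.53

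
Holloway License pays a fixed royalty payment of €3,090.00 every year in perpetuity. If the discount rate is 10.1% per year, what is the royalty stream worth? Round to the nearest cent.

Level perpetuity: PV = C / r = €3,090.00 / 0.101 = €30,594.06

€30594.06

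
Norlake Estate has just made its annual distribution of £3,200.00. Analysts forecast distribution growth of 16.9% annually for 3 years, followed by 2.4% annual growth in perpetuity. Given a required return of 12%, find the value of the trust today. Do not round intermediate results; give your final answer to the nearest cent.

£49276.96

D_1 = 3740.80000
D_2 = 4372.99520
D_3 = 5112.03139
Terminal value at year 3: TV = D_3×(1+g_2)/(r−g_2) = 5234.72014/0.096 = 54528.33481
P_0 = D_1/(1+r)^1 + D_2/(1+r)^2 + D_3/(1+r)^3 + TV/(1+r)^3
    = 3340.00000 + 3486.12500 + 3638.64297 + 38812.19167 = 49276.95964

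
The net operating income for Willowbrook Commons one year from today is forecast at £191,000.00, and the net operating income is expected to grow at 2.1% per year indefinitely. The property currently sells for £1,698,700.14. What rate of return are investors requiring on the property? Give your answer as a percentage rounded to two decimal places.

P = D₁/(r − g) ⇒ r = D₁/P + g = £191,000.0000/£1,698,700.14 + 0.021 = 0.112439 + 0.021 = 0.133439

13.34%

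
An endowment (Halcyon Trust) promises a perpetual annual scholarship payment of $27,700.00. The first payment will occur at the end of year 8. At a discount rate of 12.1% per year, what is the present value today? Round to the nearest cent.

$102909.42

Value at end of year 7: C / r = $27,700.00 / 0.121 = $228,925.6198
Discount to today: PV = $228,925.6198 / (1 + 0.121)^7 = $228,925.6198 / 2.224535 = $102,909.42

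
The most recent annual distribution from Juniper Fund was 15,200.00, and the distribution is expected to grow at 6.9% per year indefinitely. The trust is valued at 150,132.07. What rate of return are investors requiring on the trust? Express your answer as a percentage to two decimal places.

D₁ = 15,200.00 × 1.069 = 16,248.8000
P = D₁/(r − g) ⇒ r = D₁/P + g = 16,248.8000/150,132.07 + 0.069 = 0.108230 + 0.069 = 0.177230

17.72%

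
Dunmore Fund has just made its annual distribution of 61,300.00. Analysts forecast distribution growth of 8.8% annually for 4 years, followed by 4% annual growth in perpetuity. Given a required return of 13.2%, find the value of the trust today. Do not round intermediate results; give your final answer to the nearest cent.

813619.52

D_1 = 66694.40000
D_2 = 72563.50720
D_3 = 78949.09583
D_4 = 85896.61627
Terminal value at year 4: TV = D_4×(1+g_2)/(r−g_2) = 89332.48092/0.092 = 971005.22737
P_0 = D_1/(1+r)^1 + D_2/(1+r)^2 + D_3/(1+r)^3 + D_4/(1+r)^4 + TV/(1+r)^4
    = 58917.31449 + 56627.24219 + 54426.18331 + 52310.67795 + 591338.09858 = 813619.51652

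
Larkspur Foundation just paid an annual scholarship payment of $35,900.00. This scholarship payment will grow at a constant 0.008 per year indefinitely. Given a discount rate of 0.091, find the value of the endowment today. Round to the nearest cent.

D₁ = D₀ × (1 + g) = $35,900.00 × 1.008 = $36,187.2000
Growing perpetuity: P = D₁ / (r − g) = $36,187.2000 / (0.091 − 0.008) = $435,990.36

$435990.36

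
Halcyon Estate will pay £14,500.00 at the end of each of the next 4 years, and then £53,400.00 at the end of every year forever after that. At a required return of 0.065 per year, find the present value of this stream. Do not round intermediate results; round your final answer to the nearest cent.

£688274.90

PV of 4-year annuity: £14,500.00 × [1 − (1+0.065)^−4] / 0.065 = 49674.07972
Perpetuity value at year 4: £53,400.00 / 0.065 = 821538.46154
PV of perpetuity: 821538.46154 / (1+0.065)^4 = 638600.81621
Total PV = 49674.07972 + 638600.81621 = 688274.89594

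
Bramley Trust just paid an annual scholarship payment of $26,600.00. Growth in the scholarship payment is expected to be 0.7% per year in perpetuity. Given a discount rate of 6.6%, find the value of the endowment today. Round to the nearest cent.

D₁ = D₀ × (1 + g) = $26,600.00 × 1.007 = $26,786.2000
Growing perpetuity: P = D₁ / (r − g) = $26,786.2000 / (0.066 − 0.007) = $454,003.39

$454003.39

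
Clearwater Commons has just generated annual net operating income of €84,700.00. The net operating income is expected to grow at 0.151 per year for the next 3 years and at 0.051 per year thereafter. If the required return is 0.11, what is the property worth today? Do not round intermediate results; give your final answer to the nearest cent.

€1955590.23

D_1 = 97489.70000
D_2 = 112210.64470
D_3 = 129154.45205
Terminal value at year 3: TV = D_3×(1+g_2)/(r−g_2) = 135741.32910/0.059 = 2300700.49329
P_0 = D_1/(1+r)^1 + D_2/(1+r)^2 + D_3/(1+r)^3 + TV/(1+r)^3
    = 87828.55856 + 91072.67649 + 94436.62220 + 1682252.37165 = 1955590.22889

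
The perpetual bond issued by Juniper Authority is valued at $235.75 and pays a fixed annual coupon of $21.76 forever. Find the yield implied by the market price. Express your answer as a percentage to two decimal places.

9.23%

P = C/r ⇒ r = C/P = $21.76/$235.75 = 0.092301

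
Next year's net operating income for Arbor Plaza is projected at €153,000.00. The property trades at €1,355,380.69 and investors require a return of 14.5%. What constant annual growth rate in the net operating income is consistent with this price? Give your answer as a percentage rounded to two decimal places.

3.21%

P = D₁/(r−g) ⇒ g = r − D₁/P = 0.145 − €153,000.00/€1,355,380.69 = 0.032117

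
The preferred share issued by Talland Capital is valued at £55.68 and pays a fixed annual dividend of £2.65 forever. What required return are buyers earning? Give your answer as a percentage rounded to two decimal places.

4.76%

P = C/r ⇒ r = C/P = £2.65/£55.68 = 0.047593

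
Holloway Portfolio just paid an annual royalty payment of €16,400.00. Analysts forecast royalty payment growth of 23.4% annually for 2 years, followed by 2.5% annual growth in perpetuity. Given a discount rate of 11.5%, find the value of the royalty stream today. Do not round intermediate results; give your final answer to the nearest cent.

€267011.28

D_1 = 20237.60000
D_2 = 24973.19840
Terminal value at year 2: TV = D_2×(1+g_2)/(r−g_2) = 25597.52836/0.09 = 284416.98178
P_0 = D_1/(1+r)^1 + D_2/(1+r)^2 + TV/(1+r)^2
    = 18150.31390 + 20087.43260 + 228773.53800 = 267011.28450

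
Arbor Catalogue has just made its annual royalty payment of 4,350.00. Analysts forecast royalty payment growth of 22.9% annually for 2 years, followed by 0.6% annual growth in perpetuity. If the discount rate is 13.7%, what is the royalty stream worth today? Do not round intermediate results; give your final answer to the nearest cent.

48814.44

D_1 = 5346.15000
D_2 = 6570.41835
Terminal value at year 2: TV = D_2×(1+g_2)/(r−g_2) = 6609.84086/0.131 = 50456.80046
P_0 = D_1/(1+r)^1 + D_2/(1+r)^2 + TV/(1+r)^2
    = 4701.97889 + 5082.43805 + 39030.02041 = 48814.43735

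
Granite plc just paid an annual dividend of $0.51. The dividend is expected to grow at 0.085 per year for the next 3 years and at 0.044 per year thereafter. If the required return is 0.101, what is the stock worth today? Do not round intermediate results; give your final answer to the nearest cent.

D_1 = 0.55335
D_2 = 0.60038
D_3 = 0.65142
Terminal value at year 3: TV = D_3×(1+g_2)/(r−g_2) = 0.68008/0.057 = 11.93122
P_0 = D_1/(1+r)^1 + D_2/(1+r)^2 + D_3/(1+r)^3 + TV/(1+r)^3
    = 0.50259 + 0.49528 + 0.48809 + 8.93970 = 10.42566

$10.43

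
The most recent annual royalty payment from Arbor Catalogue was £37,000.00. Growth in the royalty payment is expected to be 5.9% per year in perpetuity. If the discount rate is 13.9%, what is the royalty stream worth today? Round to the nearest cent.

D₁ = D₀ × (1 + g) = £37,000.00 × 1.059 = £39,183.0000
Growing perpetuity: P = D₁ / (r − g) = £39,183.0000 / (0.139 − 0.059) = £489,787.50

£489787.50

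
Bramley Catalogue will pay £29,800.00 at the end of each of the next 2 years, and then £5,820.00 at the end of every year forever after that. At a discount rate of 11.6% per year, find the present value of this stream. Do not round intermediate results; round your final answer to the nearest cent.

PV of 2-year annuity: £29,800.00 × [1 − (1+0.116)^−2] / 0.116 = 50629.48832
Perpetuity value at year 2: £5,820.00 / 0.116 = 50172.41379
PV of perpetuity: 50172.41379 / (1+0.116)^2 = 40284.37279
Total PV = 50629.48832 + 40284.37279 = 90913.86110

£90913.86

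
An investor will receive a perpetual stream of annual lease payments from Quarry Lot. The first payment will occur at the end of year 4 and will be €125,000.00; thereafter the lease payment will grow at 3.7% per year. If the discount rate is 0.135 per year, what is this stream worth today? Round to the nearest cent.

€872361.22

Value at end of year 3: C₁ / (r − g) = €125,000.00 / (0.135 − 0.037) = €1,275,510.2041
Discount to today: PV = €1,275,510.2041 / (1 + 0.135)^3 = €1,275,510.2041 / 1.462135 = €872,361.22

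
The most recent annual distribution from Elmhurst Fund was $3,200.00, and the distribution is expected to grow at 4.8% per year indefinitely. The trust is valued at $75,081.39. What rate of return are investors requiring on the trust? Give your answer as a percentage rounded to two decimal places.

D₁ = $3,200.00 × 1.048 = $3,353.6000
P = D₁/(r − g) ⇒ r = D₁/P + g = $3,353.6000/$75,081.39 + 0.048 = 0.044666 + 0.048 = 0.092666

9.27%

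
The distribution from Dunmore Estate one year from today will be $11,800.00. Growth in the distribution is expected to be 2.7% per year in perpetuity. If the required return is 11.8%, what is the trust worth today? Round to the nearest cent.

$129670.33

Growing perpetuity: P = D₁ / (r − g) = $11,800.0000 / (0.118 − 0.027) = $129,670.33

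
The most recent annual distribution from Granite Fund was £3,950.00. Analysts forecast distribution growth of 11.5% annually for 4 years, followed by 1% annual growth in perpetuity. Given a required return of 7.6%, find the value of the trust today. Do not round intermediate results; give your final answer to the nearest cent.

£86983.27

D_1 = 4404.25000
D_2 = 4910.73875
D_3 = 5475.47371
D_4 = 6105.15318
Terminal value at year 4: TV = D_4×(1+g_2)/(r−g_2) = 6166.20471/0.066 = 93427.34416
P_0 = D_1/(1+r)^1 + D_2/(1+r)^2 + D_3/(1+r)^3 + D_4/(1+r)^4 + TV/(1+r)^4
    = 4093.16914 + 4241.52751 + 4395.26317 + 4554.57103 + 69698.73856 = 86983.26941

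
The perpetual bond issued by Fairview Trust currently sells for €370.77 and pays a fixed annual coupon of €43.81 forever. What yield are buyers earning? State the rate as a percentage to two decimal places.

11.82%

P = C/r ⇒ r = C/P = €43.81/€370.77 = 0.118160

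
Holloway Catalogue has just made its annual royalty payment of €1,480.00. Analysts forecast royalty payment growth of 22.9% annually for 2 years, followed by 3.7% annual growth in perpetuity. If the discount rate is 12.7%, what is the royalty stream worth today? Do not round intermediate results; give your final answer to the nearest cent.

€23653.31

D_1 = 1818.92000
D_2 = 2235.45268
Terminal value at year 2: TV = D_2×(1+g_2)/(r−g_2) = 2318.16443/0.09 = 25757.38255
P_0 = D_1/(1+r)^1 + D_2/(1+r)^2 + TV/(1+r)^2
    = 1613.94854 + 1760.02019 + 20279.34371 = 23653.31243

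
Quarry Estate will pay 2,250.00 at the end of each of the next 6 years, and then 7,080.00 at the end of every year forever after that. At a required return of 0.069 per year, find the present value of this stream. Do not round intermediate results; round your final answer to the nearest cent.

79515.06

PV of 6-year annuity: 2,250.00 × [1 − (1+0.069)^−6] / 0.069 = 10757.90299
Perpetuity value at year 6: 7,080.00 / 0.069 = 102608.69565
PV of perpetuity: 102608.69565 / (1+0.069)^6 = 68757.16091
Total PV = 10757.90299 + 68757.16091 = 79515.06390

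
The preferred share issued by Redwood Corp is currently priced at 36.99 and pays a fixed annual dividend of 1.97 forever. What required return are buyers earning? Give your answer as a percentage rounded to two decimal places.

P = C/r ⇒ r = C/P = 1.97/36.99 = 0.053258

5.33%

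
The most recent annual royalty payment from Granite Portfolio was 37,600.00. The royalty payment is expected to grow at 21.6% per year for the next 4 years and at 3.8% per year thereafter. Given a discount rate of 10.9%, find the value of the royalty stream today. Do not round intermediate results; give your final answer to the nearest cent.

984925.16

D_1 = 45721.60000
D_2 = 55597.46560
D_3 = 67606.51817
D_4 = 82209.52609
Terminal value at year 4: TV = D_4×(1+g_2)/(r−g_2) = 85333.48809/0.071 = 1201880.11388
P_0 = D_1/(1+r)^1 + D_2/(1+r)^2 + D_3/(1+r)^3 + D_4/(1+r)^4 + TV/(1+r)^4
    = 41227.77277 + 45205.56509 + 49567.14802 + 54349.55094 + 794575.12496 = 984925.16178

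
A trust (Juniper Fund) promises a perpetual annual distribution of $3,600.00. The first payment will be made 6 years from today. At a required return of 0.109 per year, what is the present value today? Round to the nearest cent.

Value at end of year 5: C / r = $3,600.00 / 0.109 = $33,027.5229
Discount to today: PV = $33,027.5229 / (1 + 0.109)^5 = $33,027.5229 / 1.677481 = $19,688.76

$19688.76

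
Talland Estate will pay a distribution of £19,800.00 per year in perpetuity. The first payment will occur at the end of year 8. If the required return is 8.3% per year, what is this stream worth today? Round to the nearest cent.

£136517.37

Value at end of year 7: C / r = £19,800.00 / 0.083 = £238,554.2169
Discount to today: PV = £238,554.2169 / (1 + 0.083)^7 = £238,554.2169 / 1.747428 = £136,517.37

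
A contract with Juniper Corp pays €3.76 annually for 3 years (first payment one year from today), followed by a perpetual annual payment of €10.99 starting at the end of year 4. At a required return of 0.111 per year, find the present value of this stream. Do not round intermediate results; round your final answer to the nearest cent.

PV of 3-year annuity: €3.76 × [1 − (1+0.111)^−3] / 0.111 = 9.17241
Perpetuity value at year 3: €10.99 / 0.111 = 99.00901
PV of perpetuity: 99.00901 / (1+0.111)^3 = 72.19923
Total PV = 9.17241 + 72.19923 = 81.37164

€81.37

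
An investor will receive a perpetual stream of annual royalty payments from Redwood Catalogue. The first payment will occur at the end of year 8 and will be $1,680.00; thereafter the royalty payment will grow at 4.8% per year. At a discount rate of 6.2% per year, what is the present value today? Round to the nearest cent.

$78760.71

Value at end of year 7: C₁ / (r − g) = $1,680.00 / (0.062 − 0.048) = $120,000.0000
Discount to today: PV = $120,000.0000 / (1 + 0.062)^7 = $120,000.0000 / 1.523602 = $78,760.71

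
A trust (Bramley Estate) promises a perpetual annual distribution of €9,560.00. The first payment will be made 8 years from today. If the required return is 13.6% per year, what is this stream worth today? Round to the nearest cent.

Value at end of year 7: C / r = €9,560.00 / 0.136 = €70,294.1176
Discount to today: PV = €70,294.1176 / (1 + 0.136)^7 = €70,294.1176 / 2.441453 = €28,791.92

€28791.92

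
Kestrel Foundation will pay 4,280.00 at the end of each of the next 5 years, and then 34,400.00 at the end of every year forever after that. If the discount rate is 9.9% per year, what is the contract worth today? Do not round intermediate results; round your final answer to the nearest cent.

233003.96

PV of 5-year annuity: 4,280.00 × [1 − (1+0.099)^−5] / 0.099 = 16266.10081
Perpetuity value at year 5: 34,400.00 / 0.099 = 347474.74747
PV of perpetuity: 347474.74747 / (1+0.099)^5 = 216737.86244
Total PV = 16266.10081 + 216737.86244 = 233003.96325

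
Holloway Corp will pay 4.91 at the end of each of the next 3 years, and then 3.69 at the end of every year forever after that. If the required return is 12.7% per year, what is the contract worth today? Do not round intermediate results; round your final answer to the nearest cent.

31.95

PV of 3-year annuity: 4.91 × [1 − (1+0.127)^−3] / 0.127 = 11.65257
Perpetuity value at year 3: 3.69 / 0.127 = 29.05512
PV of perpetuity: 29.05512 / (1+0.127)^3 = 20.29789
Total PV = 11.65257 + 20.29789 = 31.95046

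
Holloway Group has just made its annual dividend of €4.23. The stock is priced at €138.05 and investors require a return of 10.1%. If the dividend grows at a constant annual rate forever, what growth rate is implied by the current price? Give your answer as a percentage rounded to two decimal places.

6.83%

P = D₀(1+g)/(r−g) ⇒ P(r−g) = D₀(1+g) ⇒ g(P+D₀) = P·r − D₀
g = (P·r − D₀)/(P + D₀) = (€138.05×0.101 − €4.23) / (€138.05 + €4.23) = 0.068267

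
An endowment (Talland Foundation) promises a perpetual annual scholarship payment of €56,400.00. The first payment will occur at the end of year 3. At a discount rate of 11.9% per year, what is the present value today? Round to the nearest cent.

Value at end of year 2: C / r = €56,400.00 / 0.119 = €473,949.5798
Discount to today: PV = €473,949.5798 / (1 + 0.119)^2 = €473,949.5798 / 1.252161 = €378,505.30

€378505.30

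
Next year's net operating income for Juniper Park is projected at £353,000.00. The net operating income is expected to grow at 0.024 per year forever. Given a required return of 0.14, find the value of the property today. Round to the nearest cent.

Growing perpetuity: P = D₁ / (r − g) = £353,000.0000 / (0.14 − 0.024) = £3,043,103.45

£3043103.45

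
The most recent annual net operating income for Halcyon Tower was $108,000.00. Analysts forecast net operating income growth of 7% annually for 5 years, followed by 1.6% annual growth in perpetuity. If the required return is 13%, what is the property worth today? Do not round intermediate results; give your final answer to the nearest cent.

$1192556.73

D_1 = 115560.00000
D_2 = 123649.20000
D_3 = 132304.64400
D_4 = 141565.96908
D_5 = 151475.58692
Terminal value at year 5: TV = D_5×(1+g_2)/(r−g_2) = 153899.19631/0.114 = 1349992.95005
P_0 = D_1/(1+r)^1 + D_2/(1+r)^2 + D_3/(1+r)^3 + D_4/(1+r)^4 + D_5/(1+r)^5 + TV/(1+r)^5
    = 102265.48673 + 96835.46088 + 91693.75499 + 86825.06004 + 82214.87986 + 732722.08717 = 1192556.72967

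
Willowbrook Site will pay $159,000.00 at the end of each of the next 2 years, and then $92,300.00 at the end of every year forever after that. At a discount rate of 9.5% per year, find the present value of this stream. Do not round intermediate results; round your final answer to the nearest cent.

PV of 2-year annuity: $159,000.00 × [1 − (1+0.095)^−2] / 0.095 = 277813.22324
Perpetuity value at year 2: $92,300.00 / 0.095 = 971578.94737
PV of perpetuity: 971578.94737 / (1+0.095)^2 = 810307.49765
Total PV = 277813.22324 + 810307.49765 = 1088120.72089

$1088120.72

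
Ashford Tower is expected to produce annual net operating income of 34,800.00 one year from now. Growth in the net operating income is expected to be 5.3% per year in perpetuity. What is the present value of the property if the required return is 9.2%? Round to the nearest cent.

Growing perpetuity: P = D₁ / (r − g) = 34,800.0000 / (0.092 − 0.053) = 892,307.69

892307.69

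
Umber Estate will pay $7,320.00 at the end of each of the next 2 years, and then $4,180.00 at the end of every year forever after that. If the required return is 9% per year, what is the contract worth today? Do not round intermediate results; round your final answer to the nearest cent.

PV of 2-year annuity: $7,320.00 × [1 − (1+0.09)^−2] / 0.09 = 12876.69388
Perpetuity value at year 2: $4,180.00 / 0.09 = 46444.44444
PV of perpetuity: 46444.44444 / (1+0.09)^2 = 39091.35969
Total PV = 12876.69388 + 39091.35969 = 51968.05357

$51968.05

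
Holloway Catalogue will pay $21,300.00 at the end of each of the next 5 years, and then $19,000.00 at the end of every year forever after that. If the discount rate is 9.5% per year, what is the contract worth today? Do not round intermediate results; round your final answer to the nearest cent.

$208831.33

PV of 5-year annuity: $21,300.00 × [1 − (1+0.095)^−5] / 0.095 = 81785.79715
Perpetuity value at year 5: $19,000.00 / 0.095 = 200000.00000
PV of perpetuity: 200000.00000 / (1+0.095)^5 = 127045.53306
Total PV = 81785.79715 + 127045.53306 = 208831.33021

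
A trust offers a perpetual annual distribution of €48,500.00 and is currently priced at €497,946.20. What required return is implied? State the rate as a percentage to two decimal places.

9.74%

P = C/r ⇒ r = C/P = €48,500.00/€497,946.20 = 0.097400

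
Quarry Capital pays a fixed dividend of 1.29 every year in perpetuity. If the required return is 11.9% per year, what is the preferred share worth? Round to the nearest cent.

10.84

Level perpetuity: PV = C / r = 1.29 / 0.119 = 10.84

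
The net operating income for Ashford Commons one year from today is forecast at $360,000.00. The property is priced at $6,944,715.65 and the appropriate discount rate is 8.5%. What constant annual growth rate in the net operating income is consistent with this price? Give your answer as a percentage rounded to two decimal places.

P = D₁/(r−g) ⇒ g = r − D₁/P = 0.085 − $360,000.00/$6,944,715.65 = 0.033162

3.32%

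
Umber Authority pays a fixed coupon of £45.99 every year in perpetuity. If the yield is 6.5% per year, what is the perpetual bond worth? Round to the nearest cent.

Level perpetuity: PV = C / r = £45.99 / 0.065 = £707.54

£707.54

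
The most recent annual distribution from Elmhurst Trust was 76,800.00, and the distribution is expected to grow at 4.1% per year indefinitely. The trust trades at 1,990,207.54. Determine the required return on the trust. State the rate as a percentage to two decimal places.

8.12%

D₁ = 76,800.00 × 1.041 = 79,948.8000
P = D₁/(r − g) ⇒ r = D₁/P + g = 79,948.8000/1,990,207.54 + 0.041 = 0.040171 + 0.041 = 0.081171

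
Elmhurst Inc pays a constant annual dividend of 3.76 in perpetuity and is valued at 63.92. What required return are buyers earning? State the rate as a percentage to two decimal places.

5.88%

P = C/r ⇒ r = C/P = 3.76/63.92 = 0.058824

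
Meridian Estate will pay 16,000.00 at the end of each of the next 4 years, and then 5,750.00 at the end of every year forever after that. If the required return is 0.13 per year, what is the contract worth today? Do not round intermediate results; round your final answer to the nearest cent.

PV of 4-year annuity: 16,000.00 × [1 − (1+0.13)^−4] / 0.13 = 47591.54121
Perpetuity value at year 4: 5,750.00 / 0.13 = 44230.76923
PV of perpetuity: 44230.76923 / (1+0.13)^4 = 27127.55911
Total PV = 47591.54121 + 27127.55911 = 74719.10032

74719.10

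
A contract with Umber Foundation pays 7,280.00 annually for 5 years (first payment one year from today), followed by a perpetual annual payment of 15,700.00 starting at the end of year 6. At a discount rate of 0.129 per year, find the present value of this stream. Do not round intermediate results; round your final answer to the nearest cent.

92017.94

PV of 5-year annuity: 7,280.00 × [1 − (1+0.129)^−5] / 0.129 = 25668.04309
Perpetuity value at year 5: 15,700.00 / 0.129 = 121705.42636
PV of perpetuity: 121705.42636 / (1+0.129)^5 = 66349.89386
Total PV = 25668.04309 + 66349.89386 = 92017.93696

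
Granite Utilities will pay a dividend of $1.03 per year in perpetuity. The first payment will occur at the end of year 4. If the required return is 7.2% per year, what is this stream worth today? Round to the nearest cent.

Value at end of year 3: C / r = $1.03 / 0.072 = $14.3056
Discount to today: PV = $14.3056 / (1 + 0.072)^3 = $14.3056 / 1.231925 = $11.61

$11.61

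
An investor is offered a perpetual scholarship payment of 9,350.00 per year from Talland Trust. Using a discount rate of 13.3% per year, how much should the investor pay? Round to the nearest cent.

70300.75

Level perpetuity: PV = C / r = 9,350.00 / 0.133 = 70,300.75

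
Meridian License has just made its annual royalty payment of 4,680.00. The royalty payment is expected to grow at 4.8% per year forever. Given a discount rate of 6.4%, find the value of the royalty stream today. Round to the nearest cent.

D₁ = D₀ × (1 + g) = 4,680.00 × 1.048 = 4,904.6400
Growing perpetuity: P = D₁ / (r − g) = 4,904.6400 / (0.064 − 0.048) = 306,540.00

306540.00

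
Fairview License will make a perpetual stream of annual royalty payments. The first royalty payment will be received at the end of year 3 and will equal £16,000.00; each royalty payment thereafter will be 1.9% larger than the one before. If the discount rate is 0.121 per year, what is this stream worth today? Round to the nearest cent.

Value at end of year 2: C₁ / (r − g) = £16,000.00 / (0.121 − 0.019) = £156,862.7451
Discount to today: PV = £156,862.7451 / (1 + 0.121)^2 = £156,862.7451 / 1.256641 = £124,827.02

£124827.02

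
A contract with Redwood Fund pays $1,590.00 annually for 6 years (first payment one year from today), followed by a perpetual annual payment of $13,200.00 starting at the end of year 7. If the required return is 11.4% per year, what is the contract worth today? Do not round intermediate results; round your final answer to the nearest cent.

$67233.75

PV of 6-year annuity: $1,590.00 × [1 − (1+0.114)^−6] / 0.114 = 6649.75039
Perpetuity value at year 6: $13,200.00 / 0.114 = 115789.47368
PV of perpetuity: 115789.47368 / (1+0.114)^6 = 60583.99875
Total PV = 6649.75039 + 60583.99875 = 67233.74914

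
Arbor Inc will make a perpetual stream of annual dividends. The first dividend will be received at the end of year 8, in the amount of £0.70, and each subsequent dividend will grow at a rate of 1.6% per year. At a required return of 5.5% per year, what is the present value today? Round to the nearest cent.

£12.34

Value at end of year 7: C₁ / (r − g) = £0.70 / (0.055 − 0.016) = £17.9487
Discount to today: PV = £17.9487 / (1 + 0.055)^7 = £17.9487 / 1.454679 = £12.34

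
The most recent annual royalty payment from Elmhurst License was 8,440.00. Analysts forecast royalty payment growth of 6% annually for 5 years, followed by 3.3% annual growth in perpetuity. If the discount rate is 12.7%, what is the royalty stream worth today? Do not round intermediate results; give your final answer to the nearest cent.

D_1 = 8946.40000
D_2 = 9483.18400
D_3 = 10052.17504
D_4 = 10655.30554
D_5 = 11294.62387
Terminal value at year 5: TV = D_5×(1+g_2)/(r−g_2) = 11667.34646/0.094 = 124120.70705
P_0 = D_1/(1+r)^1 + D_2/(1+r)^2 + D_3/(1+r)^3 + D_4/(1+r)^4 + D_5/(1+r)^5 + TV/(1+r)^5
    = 7938.24312 + 7466.31563 + 7022.44416 + 6604.96079 + 6212.29675 + 68269.17594 = 103513.43638

103513.44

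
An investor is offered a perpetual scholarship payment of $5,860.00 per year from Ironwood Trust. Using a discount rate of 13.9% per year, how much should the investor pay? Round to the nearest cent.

Level perpetuity: PV = C / r = $5,860.00 / 0.139 = $42,158.27

$42158.27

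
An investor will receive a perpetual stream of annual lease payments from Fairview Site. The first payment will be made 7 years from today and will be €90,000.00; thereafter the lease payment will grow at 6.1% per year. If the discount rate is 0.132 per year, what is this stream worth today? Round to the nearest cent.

€602428.62

Value at end of year 6: C₁ / (r − g) = €90,000.00 / (0.132 − 0.061) = €1,267,605.6338
Discount to today: PV = €1,267,605.6338 / (1 + 0.132)^6 = €1,267,605.6338 / 2.104159 = €602,428.62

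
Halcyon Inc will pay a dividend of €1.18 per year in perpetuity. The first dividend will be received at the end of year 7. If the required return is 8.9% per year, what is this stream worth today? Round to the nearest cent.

Value at end of year 6: C / r = €1.18 / 0.089 = €13.2584
Discount to today: PV = €13.2584 / (1 + 0.089)^6 = €13.2584 / 1.667890 = €7.95

€7.95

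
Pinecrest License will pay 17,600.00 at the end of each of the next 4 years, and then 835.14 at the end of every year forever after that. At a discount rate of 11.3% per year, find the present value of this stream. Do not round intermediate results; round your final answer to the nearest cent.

PV of 4-year annuity: 17,600.00 × [1 − (1+0.113)^−4] / 0.113 = 54255.12797
Perpetuity value at year 4: 835.14 / 0.113 = 7390.61947
PV of perpetuity: 7390.61947 / (1+0.113)^4 = 4816.15199
Total PV = 54255.12797 + 4816.15199 = 59071.27996

59071.28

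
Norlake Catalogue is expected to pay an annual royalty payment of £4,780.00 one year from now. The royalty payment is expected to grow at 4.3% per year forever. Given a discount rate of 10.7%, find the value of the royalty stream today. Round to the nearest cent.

£74687.50

Growing perpetuity: P = D₁ / (r − g) = £4,780.0000 / (0.107 − 0.043) = £74,687.50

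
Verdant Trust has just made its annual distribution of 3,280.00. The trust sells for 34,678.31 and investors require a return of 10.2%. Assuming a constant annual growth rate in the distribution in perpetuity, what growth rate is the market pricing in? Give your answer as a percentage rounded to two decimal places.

P = D₀(1+g)/(r−g) ⇒ P(r−g) = D₀(1+g) ⇒ g(P+D₀) = P·r − D₀
g = (P·r − D₀)/(P + D₀) = (34,678.31×0.102 − 3,280.00) / (34,678.31 + 3,280.00) = 0.006776

0.68%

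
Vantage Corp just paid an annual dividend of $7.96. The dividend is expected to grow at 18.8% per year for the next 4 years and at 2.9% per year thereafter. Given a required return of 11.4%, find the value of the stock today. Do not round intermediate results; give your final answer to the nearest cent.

$162.12

D_1 = 9.45648
D_2 = 11.23430
D_3 = 13.34635
D_4 = 15.85546
Terminal value at year 4: TV = D_4×(1+g_2)/(r−g_2) = 16.31527/0.085 = 191.94433
P_0 = D_1/(1+r)^1 + D_2/(1+r)^2 + D_3/(1+r)^3 + D_4/(1+r)^4 + TV/(1+r)^4
    = 8.48876 + 9.05265 + 9.65399 + 10.29528 + 124.63342 = 162.12410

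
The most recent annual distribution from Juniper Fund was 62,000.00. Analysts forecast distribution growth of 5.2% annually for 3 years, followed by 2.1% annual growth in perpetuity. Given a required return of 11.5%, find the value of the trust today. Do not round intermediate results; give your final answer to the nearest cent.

731365.36

D_1 = 65224.00000
D_2 = 68615.64800
D_3 = 72183.66170
Terminal value at year 3: TV = D_3×(1+g_2)/(r−g_2) = 73699.51859/0.094 = 784037.43183
P_0 = D_1/(1+r)^1 + D_2/(1+r)^2 + D_3/(1+r)^3 + TV/(1+r)^3
    = 58496.86099 + 55191.65718 + 52073.20480 + 565603.63940 = 731365.36237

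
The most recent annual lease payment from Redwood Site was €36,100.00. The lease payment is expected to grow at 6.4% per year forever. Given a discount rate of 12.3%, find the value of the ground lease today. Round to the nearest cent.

€651023.73

D₁ = D₀ × (1 + g) = €36,100.00 × 1.064 = €38,410.4000
Growing perpetuity: P = D₁ / (r − g) = €38,410.4000 / (0.123 − 0.064) = €651,023.73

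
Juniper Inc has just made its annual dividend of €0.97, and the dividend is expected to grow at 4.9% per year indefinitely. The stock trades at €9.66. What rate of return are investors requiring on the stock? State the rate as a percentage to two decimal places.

15.43%

D₁ = €0.97 × 1.049 = €1.0175
P = D₁/(r − g) ⇒ r = D₁/P + g = €1.0175/€9.66 + 0.049 = 0.105334 + 0.049 = 0.154334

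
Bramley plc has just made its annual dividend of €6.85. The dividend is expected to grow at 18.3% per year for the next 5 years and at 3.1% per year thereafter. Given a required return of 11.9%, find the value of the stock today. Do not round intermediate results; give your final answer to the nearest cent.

D_1 = 8.10355
D_2 = 9.58650
D_3 = 11.34083
D_4 = 13.41620
D_5 = 15.87137
Terminal value at year 5: TV = D_5×(1+g_2)/(r−g_2) = 16.36338/0.088 = 185.94748
P_0 = D_1/(1+r)^1 + D_2/(1+r)^2 + D_3/(1+r)^3 + D_4/(1+r)^4 + D_5/(1+r)^5 + TV/(1+r)^5
    = 7.24178 + 7.65596 + 8.09384 + 8.55676 + 9.04615 + 105.98389 = 146.57838

€146.58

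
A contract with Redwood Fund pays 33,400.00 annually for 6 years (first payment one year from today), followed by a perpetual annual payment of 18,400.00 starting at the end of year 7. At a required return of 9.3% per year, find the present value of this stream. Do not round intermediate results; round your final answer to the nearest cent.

PV of 6-year annuity: 33,400.00 × [1 − (1+0.093)^−6] / 0.093 = 148498.96019
Perpetuity value at year 6: 18,400.00 / 0.093 = 197849.46237
PV of perpetuity: 197849.46237 / (1+0.093)^6 = 116041.65196
Total PV = 148498.96019 + 116041.65196 = 264540.61215

264540.61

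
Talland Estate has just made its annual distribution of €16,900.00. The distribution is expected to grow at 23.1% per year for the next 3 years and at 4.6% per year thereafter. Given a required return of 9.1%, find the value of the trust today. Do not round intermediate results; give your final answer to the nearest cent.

D_1 = 20803.90000
D_2 = 25609.60090
D_3 = 31525.41871
Terminal value at year 3: TV = D_3×(1+g_2)/(r−g_2) = 32975.58797/0.045 = 732790.84374
P_0 = D_1/(1+r)^1 + D_2/(1+r)^2 + D_3/(1+r)^3 + TV/(1+r)^3
    = 19068.65261 + 21515.59245 + 24276.53007 + 564294.45457 = 629155.22971

€629155.23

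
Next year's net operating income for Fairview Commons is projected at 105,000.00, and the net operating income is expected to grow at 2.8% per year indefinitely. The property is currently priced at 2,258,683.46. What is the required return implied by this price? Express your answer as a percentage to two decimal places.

7.45%

P = D₁/(r − g) ⇒ r = D₁/P + g = 105,000.0000/2,258,683.46 + 0.028 = 0.046487 + 0.028 = 0.074487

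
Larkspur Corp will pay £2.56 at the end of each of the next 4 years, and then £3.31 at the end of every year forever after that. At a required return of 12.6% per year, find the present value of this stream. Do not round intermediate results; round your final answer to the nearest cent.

£24.02

PV of 4-year annuity: £2.56 × [1 − (1+0.126)^−4] / 0.126 = 7.67837
Perpetuity value at year 4: £3.31 / 0.126 = 26.26984
PV of perpetuity: 26.26984 / (1+0.126)^4 = 16.34195
Total PV = 7.67837 + 16.34195 = 24.02032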